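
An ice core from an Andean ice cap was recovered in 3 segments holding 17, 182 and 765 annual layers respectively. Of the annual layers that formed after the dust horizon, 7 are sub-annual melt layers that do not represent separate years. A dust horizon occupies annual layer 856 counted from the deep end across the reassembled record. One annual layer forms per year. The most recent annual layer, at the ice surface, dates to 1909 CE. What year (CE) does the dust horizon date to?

1808 CE

Total annual layers = 17 + 182 + 765 = 964.
The dust horizon sits at annual layer 856 from the deep end, so 964 − 856 = 108 annual layers formed after it.
108 − 7 false = 101 true annual layers after the dust horizon.
1909 − 101 = 1808 CE.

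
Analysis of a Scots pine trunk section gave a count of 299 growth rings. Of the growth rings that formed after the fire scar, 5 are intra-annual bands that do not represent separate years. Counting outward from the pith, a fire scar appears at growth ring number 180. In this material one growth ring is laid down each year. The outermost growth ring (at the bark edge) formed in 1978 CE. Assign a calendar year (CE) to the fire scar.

1864 CE

Between growth ring 180 and the bark edge there are 299 − 180 = 119 growth rings.
Removing the 5 false growth rings leaves 119 − 5 = 114 true growth rings beyond the fire scar.
1978 − 114 = 1864 CE.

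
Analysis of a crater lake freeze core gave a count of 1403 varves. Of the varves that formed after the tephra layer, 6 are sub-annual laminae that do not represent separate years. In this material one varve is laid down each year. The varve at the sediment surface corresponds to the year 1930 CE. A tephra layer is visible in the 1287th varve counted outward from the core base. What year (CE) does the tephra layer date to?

The tephra layer sits at varve 1287 from the core base, so 1403 − 1287 = 116 varves formed after it.
Excluding 6 false varves: 116 − 6 = 110.
1930 − 110 = 1820 CE.

1820 CE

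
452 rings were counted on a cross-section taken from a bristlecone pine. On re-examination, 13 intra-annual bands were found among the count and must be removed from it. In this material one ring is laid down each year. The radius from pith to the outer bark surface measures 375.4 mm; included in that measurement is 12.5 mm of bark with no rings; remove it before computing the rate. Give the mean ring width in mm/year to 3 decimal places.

0.827 mm/year

True ring count = 452 − 13 = 439.
Net length = 375.4 − 12.5 = 362.9 mm.
Extension rate ≈ 362.9 / 439 = 0.827 mm/year.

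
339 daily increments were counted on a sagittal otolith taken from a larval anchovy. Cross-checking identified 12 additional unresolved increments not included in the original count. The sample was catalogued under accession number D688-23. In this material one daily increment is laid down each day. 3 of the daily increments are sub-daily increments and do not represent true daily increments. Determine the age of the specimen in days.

After corrections the count is 339 − 3 + 12 = 348 daily increments.
With a one-to-one daily increment periodicity this is 348 days.

348 days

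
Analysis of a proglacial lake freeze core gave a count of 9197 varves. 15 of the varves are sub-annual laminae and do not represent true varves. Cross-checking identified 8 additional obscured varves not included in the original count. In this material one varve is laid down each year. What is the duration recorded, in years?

9190 yr

Adjusted count: 9197 − 15 + 8 = 9190 varves.
At one varve per year, that is 9190 years.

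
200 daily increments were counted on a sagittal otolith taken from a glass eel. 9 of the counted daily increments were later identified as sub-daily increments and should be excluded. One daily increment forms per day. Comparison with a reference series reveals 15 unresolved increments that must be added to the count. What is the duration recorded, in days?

True daily increment count = 200 − 9 + 15 = 206.
With a one-to-one daily increment periodicity this is 206 days.

206 days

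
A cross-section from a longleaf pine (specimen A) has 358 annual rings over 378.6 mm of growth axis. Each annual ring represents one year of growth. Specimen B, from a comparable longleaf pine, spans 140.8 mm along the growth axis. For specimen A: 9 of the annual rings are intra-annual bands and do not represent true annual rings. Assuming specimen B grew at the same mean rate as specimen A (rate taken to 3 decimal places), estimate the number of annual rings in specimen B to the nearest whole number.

Specimen A: correcting the raw count gives 358 − 9 = 349 true annual rings.
A: Extension rate ≈ 378.6 / 349 = 1.085 mm/yr.
For B, 140.8 / 1.085 = 129.77 years ≈ 130 annual rings.

130 annual rings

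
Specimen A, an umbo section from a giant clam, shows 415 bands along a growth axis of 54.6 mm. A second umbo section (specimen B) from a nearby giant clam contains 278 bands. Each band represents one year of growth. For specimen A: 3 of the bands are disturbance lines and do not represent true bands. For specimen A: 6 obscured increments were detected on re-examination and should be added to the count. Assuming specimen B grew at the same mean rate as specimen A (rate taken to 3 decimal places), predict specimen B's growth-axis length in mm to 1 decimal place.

36.4 mm

Specimen A: after corrections the count is 415 − 3 + 6 = 418 bands.
A: 54.6 mm over 418 years gives 54.6 / 418 ≈ 0.131 mm/yr.
B's length ≈ 0.131 × 278 = 36.4 mm.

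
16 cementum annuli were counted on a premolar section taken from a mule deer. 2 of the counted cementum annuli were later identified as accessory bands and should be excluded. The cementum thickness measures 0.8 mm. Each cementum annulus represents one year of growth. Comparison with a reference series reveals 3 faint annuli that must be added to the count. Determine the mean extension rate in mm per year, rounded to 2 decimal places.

After corrections the count is 16 − 2 + 3 = 17 cementum annuli.
Mean rate = 0.8 mm / 17 years ≈ 0.05 mm per year.

0.05 mm per year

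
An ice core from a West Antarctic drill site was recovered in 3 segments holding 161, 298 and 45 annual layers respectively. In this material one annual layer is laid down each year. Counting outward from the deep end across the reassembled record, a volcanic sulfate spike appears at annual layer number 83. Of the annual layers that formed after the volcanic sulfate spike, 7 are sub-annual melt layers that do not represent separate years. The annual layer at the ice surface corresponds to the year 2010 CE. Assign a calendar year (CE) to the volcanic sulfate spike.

1596 CE

Total annual layers = 161 + 298 + 45 = 504.
The volcanic sulfate spike sits at annual layer 83 from the deep end, so 504 − 83 = 421 annual layers formed after it.
421 − 7 false = 414 true annual layers after the volcanic sulfate spike.
2010 − 414 = 1596 CE.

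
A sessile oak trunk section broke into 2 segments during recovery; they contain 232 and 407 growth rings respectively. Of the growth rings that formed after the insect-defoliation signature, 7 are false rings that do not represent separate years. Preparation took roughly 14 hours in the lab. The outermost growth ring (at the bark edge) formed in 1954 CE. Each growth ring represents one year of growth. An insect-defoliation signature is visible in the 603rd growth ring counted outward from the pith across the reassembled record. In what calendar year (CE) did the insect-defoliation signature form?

Total growth rings = 232 + 407 = 639.
639 − 603 = 36 growth rings lie beyond the insect-defoliation signature toward the bark edge.
Removing the 7 false growth rings leaves 36 − 7 = 29 true growth rings beyond the insect-defoliation signature.
1954 − 29 = 1925 CE.

1925 CE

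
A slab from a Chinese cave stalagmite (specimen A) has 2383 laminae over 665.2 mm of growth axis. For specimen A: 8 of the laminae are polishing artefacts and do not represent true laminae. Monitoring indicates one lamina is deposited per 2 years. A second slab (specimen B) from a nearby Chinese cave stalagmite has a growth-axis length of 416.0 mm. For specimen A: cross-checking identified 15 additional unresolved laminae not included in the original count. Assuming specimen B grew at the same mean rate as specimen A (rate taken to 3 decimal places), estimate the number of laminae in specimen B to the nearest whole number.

Specimen A: after corrections the count is 2383 − 8 + 15 = 2390 laminae.
Specimen A: multiplying by 2 years per lamina: 2390 × 2 = 4780 years.
A: Mean rate = 665.2 mm / 4780 years ≈ 0.139 mm/yr.
For B, 416.0 / 0.139 = 2992.81 years; at 2 years per lamina that is 2992.81 / 2 ≈ 1496 laminae.

1496 laminae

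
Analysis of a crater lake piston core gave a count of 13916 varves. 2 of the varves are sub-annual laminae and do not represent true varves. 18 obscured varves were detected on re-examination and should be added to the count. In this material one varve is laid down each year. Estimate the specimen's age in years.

13932 years

After corrections the count is 13916 − 2 + 18 = 13932 varves.
One varve per year makes the duration 13932 years.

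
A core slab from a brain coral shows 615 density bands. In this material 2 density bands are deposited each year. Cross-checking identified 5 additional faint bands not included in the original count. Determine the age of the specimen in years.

Correcting the raw count gives 615 + 5 = 620 true density bands.
620 density bands at 2 per year is 620 / 2 = 310 years.

310 years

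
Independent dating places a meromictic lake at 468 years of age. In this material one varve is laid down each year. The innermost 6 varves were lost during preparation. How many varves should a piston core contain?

462 varves

One varve per year gives 468 varves over 468 years.
Less the 6 uncaptured varves: 468 − 6 = 462.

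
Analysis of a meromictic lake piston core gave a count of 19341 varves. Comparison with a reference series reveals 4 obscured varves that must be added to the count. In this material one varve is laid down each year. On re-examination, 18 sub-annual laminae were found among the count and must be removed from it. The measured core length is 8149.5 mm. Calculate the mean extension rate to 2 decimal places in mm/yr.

True varve count = 19341 − 18 + 4 = 19327.
8149.5 mm over 19327 years gives 8149.5 / 19327 ≈ 0.42 mm/yr.

0.42 mm/yr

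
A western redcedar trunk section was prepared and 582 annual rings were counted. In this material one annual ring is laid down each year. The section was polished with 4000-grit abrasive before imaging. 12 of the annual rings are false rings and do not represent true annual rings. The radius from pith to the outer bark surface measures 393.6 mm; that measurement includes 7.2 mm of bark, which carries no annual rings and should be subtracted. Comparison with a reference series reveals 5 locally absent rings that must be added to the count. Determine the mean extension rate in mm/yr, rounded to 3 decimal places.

After corrections the count is 582 − 12 + 5 = 575 annual rings.
Removing the 7.2 mm offcut leaves 393.6 − 7.2 = 386.4 mm.
Extension rate ≈ 386.4 / 575 = 0.672 mm/yr.

0.672 mm/yr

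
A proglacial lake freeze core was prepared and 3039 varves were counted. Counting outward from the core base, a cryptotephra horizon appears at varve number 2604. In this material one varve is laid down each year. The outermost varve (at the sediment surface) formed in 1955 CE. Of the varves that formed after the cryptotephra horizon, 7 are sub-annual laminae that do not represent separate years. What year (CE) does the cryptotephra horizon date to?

Between varve 2604 and the sediment surface there are 3039 − 2604 = 435 varves.
Excluding 7 false varves: 435 − 7 = 428.
The varve at the sediment surface is 1955 CE, so the cryptotephra horizon dates to 1955 − 428 = 1527 CE.

1527 CE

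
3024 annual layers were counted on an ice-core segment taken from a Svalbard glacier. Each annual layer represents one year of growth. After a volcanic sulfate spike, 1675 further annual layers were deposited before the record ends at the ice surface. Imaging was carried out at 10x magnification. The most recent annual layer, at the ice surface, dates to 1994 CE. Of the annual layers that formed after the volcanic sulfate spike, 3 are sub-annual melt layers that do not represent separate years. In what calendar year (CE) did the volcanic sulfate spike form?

322 CE

There are 1675 annual layers younger than the volcanic sulfate spike.
Removing the 3 false annual layers leaves 1675 − 3 = 1672 true annual layers beyond the volcanic sulfate spike.
Counting back 1672 years from 1994 CE places the volcanic sulfate spike in 1994 − 1672 = 322 CE.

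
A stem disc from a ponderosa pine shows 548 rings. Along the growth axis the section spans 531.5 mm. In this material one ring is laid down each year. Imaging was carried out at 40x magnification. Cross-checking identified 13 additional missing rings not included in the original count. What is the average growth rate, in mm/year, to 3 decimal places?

Adjusted count: 548 + 13 = 561 rings.
531.5 mm over 561 years gives 531.5 / 561 ≈ 0.947 mm/year.

0.947 mm/year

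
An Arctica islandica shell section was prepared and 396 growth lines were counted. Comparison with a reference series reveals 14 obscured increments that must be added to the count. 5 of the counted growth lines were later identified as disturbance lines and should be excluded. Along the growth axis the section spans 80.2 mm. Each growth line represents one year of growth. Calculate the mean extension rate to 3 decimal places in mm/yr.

True growth line count = 396 − 5 + 14 = 405.
Extension rate ≈ 80.2 / 405 = 0.198 mm/yr.

0.198 mm/yr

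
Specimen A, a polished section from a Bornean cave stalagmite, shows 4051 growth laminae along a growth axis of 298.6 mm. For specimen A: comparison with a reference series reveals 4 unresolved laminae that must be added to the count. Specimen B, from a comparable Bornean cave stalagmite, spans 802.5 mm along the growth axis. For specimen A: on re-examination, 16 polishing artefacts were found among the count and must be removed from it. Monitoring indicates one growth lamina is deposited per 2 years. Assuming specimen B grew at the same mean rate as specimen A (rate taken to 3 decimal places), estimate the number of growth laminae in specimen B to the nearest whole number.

Specimen A: after corrections the count is 4051 − 16 + 4 = 4039 growth laminae.
Specimen A: 4039 growth laminae at 2 years each span 4039 × 2 = 8078 years.
A: Extension rate ≈ 298.6 / 8078 = 0.037 mm per year.
Specimen B: 802.5 mm / 0.037 mm per year = 21689.19 years; at 2 years per growth lamina that is 21689.19 / 2 ≈ 10845 growth laminae.

10845 growth laminae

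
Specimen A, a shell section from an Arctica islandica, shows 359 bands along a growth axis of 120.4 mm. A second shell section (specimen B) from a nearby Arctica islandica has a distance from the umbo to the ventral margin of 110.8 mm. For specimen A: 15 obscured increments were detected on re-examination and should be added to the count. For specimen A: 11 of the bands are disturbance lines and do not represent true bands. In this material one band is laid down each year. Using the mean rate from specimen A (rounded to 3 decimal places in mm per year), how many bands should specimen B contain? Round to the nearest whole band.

Specimen A: true band count = 359 − 11 + 15 = 363.
A: 120.4 mm over 363 years gives 120.4 / 363 ≈ 0.332 mm/year.
For B, 110.8 / 0.332 = 333.73 years ≈ 334 bands.

334 bands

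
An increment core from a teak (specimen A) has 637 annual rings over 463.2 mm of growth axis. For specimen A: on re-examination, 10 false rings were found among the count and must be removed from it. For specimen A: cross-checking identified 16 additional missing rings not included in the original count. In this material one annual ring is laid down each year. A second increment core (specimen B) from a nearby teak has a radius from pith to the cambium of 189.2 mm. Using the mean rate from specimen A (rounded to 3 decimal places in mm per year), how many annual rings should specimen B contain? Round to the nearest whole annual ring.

Specimen A: correcting the raw count gives 637 − 10 + 16 = 643 true annual rings.
A: Mean rate = 463.2 mm / 643 years ≈ 0.720 mm per year.
Specimen B: 189.2 mm / 0.720 mm per year = 262.78 years ≈ 263 annual rings.

263 annual rings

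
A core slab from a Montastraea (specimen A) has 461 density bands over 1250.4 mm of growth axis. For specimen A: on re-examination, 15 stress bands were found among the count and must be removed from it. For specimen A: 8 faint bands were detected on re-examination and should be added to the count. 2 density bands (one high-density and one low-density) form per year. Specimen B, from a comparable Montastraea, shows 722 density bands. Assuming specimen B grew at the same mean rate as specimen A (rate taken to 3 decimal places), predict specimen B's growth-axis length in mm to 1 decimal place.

Specimen A: true density band count = 461 − 15 + 8 = 454.
Specimen A: dividing by 2 density bands per year: 454 / 2 = 227 years.
A: Extension rate ≈ 1250.4 / 227 = 5.508 mm per year.
Specimen B: 722 density bands at 2 per year is 722 / 2 = 361 years. Length of B = 5.508 × 361 = 1988.4 mm.

1988.4 mm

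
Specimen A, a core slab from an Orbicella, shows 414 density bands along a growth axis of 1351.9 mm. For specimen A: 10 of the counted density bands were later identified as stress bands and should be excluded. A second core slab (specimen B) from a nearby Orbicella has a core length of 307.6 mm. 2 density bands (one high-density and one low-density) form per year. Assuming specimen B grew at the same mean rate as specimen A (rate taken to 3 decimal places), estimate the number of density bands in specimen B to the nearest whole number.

92 density bands

Specimen A: true density band count = 414 − 10 = 404.
Specimen A: dividing by 2 density bands per year: 404 / 2 = 202 years.
A: Extension rate ≈ 1351.9 / 202 = 6.693 mm/yr.
Specimen B: 307.6 mm / 6.693 mm per year = 45.96 years; at 2 density bands per year that is 45.96 × 2 ≈ 92 density bands.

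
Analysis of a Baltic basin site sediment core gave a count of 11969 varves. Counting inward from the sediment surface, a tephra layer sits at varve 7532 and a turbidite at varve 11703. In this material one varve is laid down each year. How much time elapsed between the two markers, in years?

Separation: 11703 − 7532 = 4171 varves.
One varve per year makes the interval 4171 years.

4171 yr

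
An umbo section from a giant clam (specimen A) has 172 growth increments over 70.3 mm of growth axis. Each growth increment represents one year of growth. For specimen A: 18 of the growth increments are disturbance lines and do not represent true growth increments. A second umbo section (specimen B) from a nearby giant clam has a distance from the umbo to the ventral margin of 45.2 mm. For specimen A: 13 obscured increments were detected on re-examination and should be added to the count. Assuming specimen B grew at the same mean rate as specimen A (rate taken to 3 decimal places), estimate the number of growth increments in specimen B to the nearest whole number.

107 growth increments

Specimen A: after corrections the count is 172 − 18 + 13 = 167 growth increments.
A: Mean rate = 70.3 mm / 167 years ≈ 0.421 mm per year.
B spans 45.2 / 0.421 = 107.36 years ≈ 107 growth increments.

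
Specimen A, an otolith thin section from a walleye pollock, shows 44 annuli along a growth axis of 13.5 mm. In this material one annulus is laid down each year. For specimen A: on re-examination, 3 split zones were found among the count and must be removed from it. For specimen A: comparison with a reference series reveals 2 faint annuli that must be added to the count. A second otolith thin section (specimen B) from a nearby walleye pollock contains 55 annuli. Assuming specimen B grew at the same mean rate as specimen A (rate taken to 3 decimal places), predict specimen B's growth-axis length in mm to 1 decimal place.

Specimen A: adjusted count: 44 − 3 + 2 = 43 annuli.
A: Extension rate ≈ 13.5 / 43 = 0.314 mm/yr.
B's length ≈ 0.314 × 55 = 17.3 mm.

17.3 mm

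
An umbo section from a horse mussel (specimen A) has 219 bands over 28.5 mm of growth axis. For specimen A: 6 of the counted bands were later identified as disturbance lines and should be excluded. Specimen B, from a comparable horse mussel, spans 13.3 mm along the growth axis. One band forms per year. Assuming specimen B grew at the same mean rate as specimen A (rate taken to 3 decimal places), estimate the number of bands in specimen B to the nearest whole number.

99 bands

Specimen A: correcting the raw count gives 219 − 6 = 213 true bands.
A: Extension rate ≈ 28.5 / 213 = 0.134 mm/year.
Specimen B: 13.3 mm / 0.134 mm per year = 99.25 years ≈ 99 bands.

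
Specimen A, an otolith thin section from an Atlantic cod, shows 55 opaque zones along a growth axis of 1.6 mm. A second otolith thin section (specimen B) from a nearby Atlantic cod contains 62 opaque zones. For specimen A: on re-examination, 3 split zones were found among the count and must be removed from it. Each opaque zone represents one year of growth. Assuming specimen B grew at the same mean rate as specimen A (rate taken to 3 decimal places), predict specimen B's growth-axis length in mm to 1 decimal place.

1.9 mm

Specimen A: after corrections the count is 55 − 3 = 52 opaque zones.
A: 1.6 mm over 52 years gives 1.6 / 52 ≈ 0.031 mm/year.
For B, 0.031 mm/year × 62 years = 1.9 mm.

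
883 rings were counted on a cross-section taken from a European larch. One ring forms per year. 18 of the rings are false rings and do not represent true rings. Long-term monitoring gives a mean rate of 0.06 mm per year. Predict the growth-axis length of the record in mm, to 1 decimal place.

After corrections the count is 883 − 18 = 865 rings.
Predicted length = 0.06 mm/year × 865 years = 51.9 mm.

51.9 mm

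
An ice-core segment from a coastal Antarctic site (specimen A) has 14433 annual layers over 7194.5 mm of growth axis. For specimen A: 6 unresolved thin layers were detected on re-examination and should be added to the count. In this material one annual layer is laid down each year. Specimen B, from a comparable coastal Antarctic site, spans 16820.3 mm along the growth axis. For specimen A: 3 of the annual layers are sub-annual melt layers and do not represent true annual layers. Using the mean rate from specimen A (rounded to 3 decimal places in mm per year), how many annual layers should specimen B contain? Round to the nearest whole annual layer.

Specimen A: after corrections the count is 14433 − 3 + 6 = 14436 annual layers.
A: 7194.5 mm over 14436 years gives 7194.5 / 14436 ≈ 0.498 mm/year.
B spans 16820.3 / 0.498 = 33775.70 years ≈ 33776 annual layers.

33776 annual layers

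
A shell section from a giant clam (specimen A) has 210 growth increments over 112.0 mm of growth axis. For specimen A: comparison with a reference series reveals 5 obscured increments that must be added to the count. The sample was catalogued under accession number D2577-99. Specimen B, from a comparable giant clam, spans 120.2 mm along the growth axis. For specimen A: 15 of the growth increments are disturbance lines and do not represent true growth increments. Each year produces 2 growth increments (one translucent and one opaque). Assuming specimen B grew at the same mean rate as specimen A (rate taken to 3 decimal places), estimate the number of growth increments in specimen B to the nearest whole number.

Specimen A: true growth increment count = 210 − 15 + 5 = 200.
Specimen A: 200 growth increments at 2 per year is 200 / 2 = 100 years.
A: Mean rate = 112.0 mm / 100 years ≈ 1.120 mm per year.
For B, 120.2 / 1.120 = 107.32 years; at 2 growth increments per year that is 107.32 × 2 ≈ 215 growth increments.

215 growth increments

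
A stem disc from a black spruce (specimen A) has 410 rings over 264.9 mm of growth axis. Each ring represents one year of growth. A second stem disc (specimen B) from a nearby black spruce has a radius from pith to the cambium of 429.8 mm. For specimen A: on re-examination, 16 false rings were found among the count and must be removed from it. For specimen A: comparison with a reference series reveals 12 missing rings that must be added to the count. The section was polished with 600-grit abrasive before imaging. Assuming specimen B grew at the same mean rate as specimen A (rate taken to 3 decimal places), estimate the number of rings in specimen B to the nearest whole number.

Specimen A: correcting the raw count gives 410 − 16 + 12 = 406 true rings.
A: Mean rate = 264.9 mm / 406 years ≈ 0.652 mm per year.
Specimen B: 429.8 mm / 0.652 mm per year = 659.20 years ≈ 659 rings.

659 rings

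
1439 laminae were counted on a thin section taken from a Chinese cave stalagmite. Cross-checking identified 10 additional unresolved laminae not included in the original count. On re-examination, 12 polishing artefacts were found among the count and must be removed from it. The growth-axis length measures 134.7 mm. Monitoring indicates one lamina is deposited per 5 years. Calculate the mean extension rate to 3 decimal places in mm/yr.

True lamina count = 1439 − 12 + 10 = 1437.
At 5 years per lamina, 1437 × 5 = 7185 years.
134.7 mm over 7185 years gives 134.7 / 7185 ≈ 0.019 mm/yr.

0.019 mm/yr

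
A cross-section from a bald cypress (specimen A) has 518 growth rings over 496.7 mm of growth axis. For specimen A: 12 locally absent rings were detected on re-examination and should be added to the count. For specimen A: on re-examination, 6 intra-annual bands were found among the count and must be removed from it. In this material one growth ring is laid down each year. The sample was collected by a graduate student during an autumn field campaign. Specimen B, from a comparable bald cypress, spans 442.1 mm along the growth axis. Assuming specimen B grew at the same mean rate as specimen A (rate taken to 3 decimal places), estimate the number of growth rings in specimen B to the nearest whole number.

Specimen A: true growth ring count = 518 − 6 + 12 = 524.
A: Extension rate ≈ 496.7 / 524 = 0.948 mm/year.
Specimen B: 442.1 mm / 0.948 mm per year = 466.35 years ≈ 466 growth rings.

466 growth rings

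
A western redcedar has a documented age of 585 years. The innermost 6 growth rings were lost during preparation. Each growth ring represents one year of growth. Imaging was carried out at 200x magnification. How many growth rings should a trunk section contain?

579 growth rings

At one growth ring per year, 585 years correspond to 585 growth rings.
Less the 6 uncaptured growth rings: 585 − 6 = 579.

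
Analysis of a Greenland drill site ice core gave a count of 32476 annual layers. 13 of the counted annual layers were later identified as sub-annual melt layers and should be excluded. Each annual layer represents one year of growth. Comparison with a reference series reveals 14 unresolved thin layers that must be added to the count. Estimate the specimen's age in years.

32477 yr

Correcting the raw count gives 32476 − 13 + 14 = 32477 true annual layers.
With a one-to-one annual layer periodicity this is 32477 years.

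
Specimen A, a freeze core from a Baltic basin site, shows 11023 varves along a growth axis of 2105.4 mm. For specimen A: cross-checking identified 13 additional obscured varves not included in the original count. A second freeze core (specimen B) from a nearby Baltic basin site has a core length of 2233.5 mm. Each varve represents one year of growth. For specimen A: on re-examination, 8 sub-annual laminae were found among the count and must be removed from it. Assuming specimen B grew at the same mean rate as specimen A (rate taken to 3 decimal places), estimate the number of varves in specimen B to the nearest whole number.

Specimen A: true varve count = 11023 − 8 + 13 = 11028.
A: Extension rate ≈ 2105.4 / 11028 = 0.191 mm/year.
Specimen B: 2233.5 mm / 0.191 mm per year = 11693.72 years ≈ 11694 varves.

11694 varves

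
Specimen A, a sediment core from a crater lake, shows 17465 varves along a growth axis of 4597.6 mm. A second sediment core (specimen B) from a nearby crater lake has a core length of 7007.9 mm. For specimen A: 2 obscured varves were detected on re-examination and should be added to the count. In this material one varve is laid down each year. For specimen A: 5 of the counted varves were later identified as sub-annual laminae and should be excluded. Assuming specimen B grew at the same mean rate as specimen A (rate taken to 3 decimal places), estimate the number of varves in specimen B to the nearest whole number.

Specimen A: adjusted count: 17465 − 5 + 2 = 17462 varves.
A: 4597.6 mm over 17462 years gives 4597.6 / 17462 ≈ 0.263 mm/year.
Specimen B: 7007.9 mm / 0.263 mm per year = 26646.01 years ≈ 26646 varves.

26646 varves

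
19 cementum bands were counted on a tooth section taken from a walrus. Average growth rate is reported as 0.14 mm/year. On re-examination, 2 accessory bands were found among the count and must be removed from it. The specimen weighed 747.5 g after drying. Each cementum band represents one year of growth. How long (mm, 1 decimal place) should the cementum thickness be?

2.4 mm

Adjusted count: 19 − 2 = 17 cementum bands.
17 years at 0.14 mm/year gives 0.14 × 17 = 2.4 mm.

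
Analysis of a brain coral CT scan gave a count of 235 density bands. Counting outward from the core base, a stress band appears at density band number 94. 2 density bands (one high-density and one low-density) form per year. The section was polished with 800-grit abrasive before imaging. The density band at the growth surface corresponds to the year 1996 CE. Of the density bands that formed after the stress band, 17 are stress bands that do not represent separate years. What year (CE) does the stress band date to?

1934 CE

Between density band 94 and the growth surface there are 235 − 94 = 141 density bands.
141 − 17 false = 124 true density bands after the stress band.
With 2 density bands per year, 124 / 2 = 62 years.
Counting back 62 years from 1996 CE places the stress band in 1996 − 62 = 1934 CE.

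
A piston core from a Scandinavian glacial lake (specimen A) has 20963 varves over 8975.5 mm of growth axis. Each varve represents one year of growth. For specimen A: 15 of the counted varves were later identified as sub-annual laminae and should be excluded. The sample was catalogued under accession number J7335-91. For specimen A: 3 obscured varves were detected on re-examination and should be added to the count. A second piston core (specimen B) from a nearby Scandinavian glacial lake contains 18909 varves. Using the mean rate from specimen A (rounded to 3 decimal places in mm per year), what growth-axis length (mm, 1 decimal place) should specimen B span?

Specimen A: true varve count = 20963 − 15 + 3 = 20951.
A: Mean rate = 8975.5 mm / 20951 years ≈ 0.428 mm/year.
B's length ≈ 0.428 × 18909 = 8093.1 mm.

8093.1 mm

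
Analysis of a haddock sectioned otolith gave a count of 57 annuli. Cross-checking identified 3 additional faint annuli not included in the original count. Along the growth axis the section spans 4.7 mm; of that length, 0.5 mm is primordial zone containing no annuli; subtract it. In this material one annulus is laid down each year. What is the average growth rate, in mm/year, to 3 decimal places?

0.070 mm/year

Correcting the raw count gives 57 + 3 = 60 true annuli.
Removing the 0.5 mm offcut leaves 4.7 − 0.5 = 4.2 mm.
4.2 mm over 60 years gives 4.2 / 60 ≈ 0.070 mm/year.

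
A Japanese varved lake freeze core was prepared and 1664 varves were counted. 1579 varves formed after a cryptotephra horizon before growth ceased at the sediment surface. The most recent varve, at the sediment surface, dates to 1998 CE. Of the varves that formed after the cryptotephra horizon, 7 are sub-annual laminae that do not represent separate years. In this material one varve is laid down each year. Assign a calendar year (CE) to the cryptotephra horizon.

1579 varves formed after the cryptotephra horizon.
Removing the 7 false varves leaves 1579 − 7 = 1572 true varves beyond the cryptotephra horizon.
The varve at the sediment surface is 1998 CE, so the cryptotephra horizon dates to 1998 − 1572 = 426 CE.

426 CE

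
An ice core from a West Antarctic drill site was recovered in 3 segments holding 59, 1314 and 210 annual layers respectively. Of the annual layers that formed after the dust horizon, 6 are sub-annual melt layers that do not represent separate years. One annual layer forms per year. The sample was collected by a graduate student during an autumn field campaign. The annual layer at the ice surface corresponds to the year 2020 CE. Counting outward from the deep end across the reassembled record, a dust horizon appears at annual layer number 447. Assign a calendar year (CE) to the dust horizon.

890 CE

Total annual layers = 59 + 1314 + 210 = 1583.
1583 − 447 = 1136 annual layers lie beyond the dust horizon toward the ice surface.
Excluding 6 false annual layers: 1136 − 6 = 1130.
2020 − 1130 = 890 CE.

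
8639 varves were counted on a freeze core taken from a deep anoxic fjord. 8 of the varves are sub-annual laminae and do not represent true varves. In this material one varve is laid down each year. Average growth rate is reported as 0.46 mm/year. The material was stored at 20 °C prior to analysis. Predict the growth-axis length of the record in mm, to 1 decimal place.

True varve count = 8639 − 8 = 8631.
8631 years at 0.46 mm/year gives 0.46 × 8631 = 3970.3 mm.

3970.3 mm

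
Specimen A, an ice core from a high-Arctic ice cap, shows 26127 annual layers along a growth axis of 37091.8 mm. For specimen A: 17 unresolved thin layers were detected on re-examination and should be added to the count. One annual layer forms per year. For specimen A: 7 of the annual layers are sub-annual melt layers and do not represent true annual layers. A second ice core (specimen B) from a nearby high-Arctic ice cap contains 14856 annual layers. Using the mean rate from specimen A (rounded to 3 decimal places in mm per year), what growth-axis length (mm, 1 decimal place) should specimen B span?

Specimen A: correcting the raw count gives 26127 − 7 + 17 = 26137 true annual layers.
A: Mean rate = 37091.8 mm / 26137 years ≈ 1.419 mm/yr.
For B, 1.419 mm/year × 14856 years = 21080.7 mm.

21080.7 mm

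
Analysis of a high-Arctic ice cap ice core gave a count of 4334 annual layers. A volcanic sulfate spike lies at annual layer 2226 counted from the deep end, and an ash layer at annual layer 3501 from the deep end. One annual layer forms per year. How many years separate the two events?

Separation: 3501 − 2226 = 1275 annual layers.
One annual layer per year makes the interval 1275 years.

1275 years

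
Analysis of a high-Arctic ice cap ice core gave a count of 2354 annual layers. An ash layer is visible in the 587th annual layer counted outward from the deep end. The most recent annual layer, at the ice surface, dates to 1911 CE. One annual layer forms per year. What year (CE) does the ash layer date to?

144 CE

Between annual layer 587 and the ice surface there are 2354 − 587 = 1767 annual layers.
1911 − 1767 = 144 CE.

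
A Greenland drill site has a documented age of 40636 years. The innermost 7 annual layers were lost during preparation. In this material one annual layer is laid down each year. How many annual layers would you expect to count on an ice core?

40629 annual layers

One annual layer per year gives 40636 annual layers over 40636 years.
Subtracting the 7 annual layers not captured gives 40636 − 7 = 40629 annual layers in the record.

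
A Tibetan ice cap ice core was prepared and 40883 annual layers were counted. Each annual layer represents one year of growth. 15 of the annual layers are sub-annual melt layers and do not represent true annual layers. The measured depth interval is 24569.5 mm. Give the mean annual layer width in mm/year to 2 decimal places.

Correcting the raw count gives 40883 − 15 = 40868 true annual layers.
Extension rate ≈ 24569.5 / 40868 = 0.60 mm/year.

0.60 mm/year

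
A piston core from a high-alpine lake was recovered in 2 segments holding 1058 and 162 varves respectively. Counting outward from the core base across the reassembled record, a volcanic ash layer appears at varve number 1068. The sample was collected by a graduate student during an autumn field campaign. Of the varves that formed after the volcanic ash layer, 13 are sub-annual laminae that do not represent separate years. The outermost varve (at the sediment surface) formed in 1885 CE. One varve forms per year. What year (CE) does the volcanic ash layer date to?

Total varves = 1058 + 162 = 1220.
The volcanic ash layer sits at varve 1068 from the core base, so 1220 − 1068 = 152 varves formed after it.
Excluding 13 false varves: 152 − 13 = 139.
The varve at the sediment surface is 1885 CE, so the volcanic ash layer dates to 1885 − 139 = 1746 CE.

1746 CE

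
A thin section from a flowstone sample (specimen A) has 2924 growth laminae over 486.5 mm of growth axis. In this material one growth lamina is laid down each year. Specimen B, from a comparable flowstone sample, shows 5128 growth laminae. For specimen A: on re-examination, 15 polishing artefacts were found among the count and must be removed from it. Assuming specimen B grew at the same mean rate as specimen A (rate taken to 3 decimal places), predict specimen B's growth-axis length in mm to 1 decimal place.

856.4 mm

Specimen A: correcting the raw count gives 2924 − 15 = 2909 true growth laminae.
A: 486.5 mm over 2909 years gives 486.5 / 2909 ≈ 0.167 mm per year.
Length of B = 0.167 × 5128 = 856.4 mm.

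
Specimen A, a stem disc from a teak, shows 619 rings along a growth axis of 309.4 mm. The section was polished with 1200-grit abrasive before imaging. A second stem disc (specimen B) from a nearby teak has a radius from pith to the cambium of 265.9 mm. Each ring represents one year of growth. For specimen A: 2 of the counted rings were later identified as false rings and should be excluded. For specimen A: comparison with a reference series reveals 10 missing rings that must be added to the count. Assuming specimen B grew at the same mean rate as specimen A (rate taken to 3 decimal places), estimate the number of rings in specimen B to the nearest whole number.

539 rings

Specimen A: after corrections the count is 619 − 2 + 10 = 627 rings.
A: Mean rate = 309.4 mm / 627 years ≈ 0.493 mm/year.
B spans 265.9 / 0.493 = 539.35 years ≈ 539 rings.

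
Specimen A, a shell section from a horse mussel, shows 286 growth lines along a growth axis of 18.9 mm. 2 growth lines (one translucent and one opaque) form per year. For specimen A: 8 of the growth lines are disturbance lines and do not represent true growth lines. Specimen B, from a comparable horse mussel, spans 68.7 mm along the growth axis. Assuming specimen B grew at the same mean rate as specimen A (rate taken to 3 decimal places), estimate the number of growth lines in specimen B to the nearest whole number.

Specimen A: adjusted count: 286 − 8 = 278 growth lines.
Specimen A: 278 growth lines at 2 per year is 278 / 2 = 139 years.
A: 18.9 mm over 139 years gives 18.9 / 139 ≈ 0.136 mm per year.
For B, 68.7 / 0.136 = 505.15 years; at 2 growth lines per year that is 505.15 × 2 ≈ 1010 growth lines.

1010 growth lines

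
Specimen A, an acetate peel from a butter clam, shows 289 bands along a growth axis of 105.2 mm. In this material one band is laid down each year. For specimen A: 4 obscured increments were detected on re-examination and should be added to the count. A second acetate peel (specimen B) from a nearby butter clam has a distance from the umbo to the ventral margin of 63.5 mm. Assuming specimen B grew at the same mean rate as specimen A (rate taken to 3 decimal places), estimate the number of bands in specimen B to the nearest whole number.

177 bands

Specimen A: correcting the raw count gives 289 + 4 = 293 true bands.
A: Extension rate ≈ 105.2 / 293 = 0.359 mm/year.
Specimen B: 63.5 mm / 0.359 mm per year = 176.88 years ≈ 177 bands.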